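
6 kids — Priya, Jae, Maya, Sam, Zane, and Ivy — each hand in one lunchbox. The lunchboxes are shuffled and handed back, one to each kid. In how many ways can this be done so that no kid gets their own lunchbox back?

Let Aᵢ be the assignments in which kid i gets their own lunchbox. We want the size of the complement of A₁∪…∪A_6.
By inclusion–exclusion this is Σ_{j=0}^{6} (−1)^j C(6,j)·(6−j)!.
Computing: 720 − 720 + 360 − 120 + 30 − 6 + 1 = 265.

265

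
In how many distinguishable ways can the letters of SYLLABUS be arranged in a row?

10080

The 8 letters of SYLLABUS have repeats: L appearing twice and S appearing twice.
Dividing 8! = 40320 by 2!·2! = 4 for the repeated letters gives 10080.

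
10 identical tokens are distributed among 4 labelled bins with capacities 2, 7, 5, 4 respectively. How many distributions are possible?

By stars and bars, unrestricted non-negative solutions to x_1+…+x_4 = 10 number C(10+3,3) = 286.
Subtract solutions that violate a single cap (substitute x_i' = x_i − (cap_i+1)): x_1 ≥ 3 gives C(10,3) = 120; x_2 ≥ 8 gives C(5,3) = 10; x_3 ≥ 6 gives C(7,3) = 35; x_4 ≥ 5 gives C(8,3) = 56. Together 221.
Add back pairs where two caps are both exceeded: 0 + 4 + 10 + 0 + 0 + 0 = 14.
By inclusion–exclusion the count is 286 − 221 + 14 = 79.

79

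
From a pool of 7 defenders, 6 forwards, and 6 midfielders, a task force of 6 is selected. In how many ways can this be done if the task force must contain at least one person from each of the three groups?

Unrestricted: C(19,6) = 27132 ways to pick any 6 of the 19.
Selections missing a whole group: no defenders → C(12,6) = 924; no forwards → C(13,6) = 1716; no midfielders → C(13,6) = 1716.
Add back selections omitting two groups (i.e. drawn from a single group): C(7,6) + C(6,6) + C(6,6) = 9.
By inclusion–exclusion: 27132 − 4356 + 9 = 22785.

22785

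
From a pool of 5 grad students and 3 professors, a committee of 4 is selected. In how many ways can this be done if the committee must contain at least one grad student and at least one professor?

With no constraint there are C(8,4) = 70 possible selections.
Selections missing a whole group: no grad students → C(3,4) = 0; no professors → C(5,4) = 5.
Both groups omitted at once is impossible, so 70 − 5 = 65.

65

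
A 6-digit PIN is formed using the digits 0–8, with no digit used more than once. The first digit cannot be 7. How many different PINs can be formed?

The first digit has 9−1 = 8 choices (anything except 7).
The remaining 5 digits are filled from the other 8 symbols without repetition: 8 × 7 × 6 × 5 × 4 = 6720.
Total: 8 × 6720 = 53760.

53760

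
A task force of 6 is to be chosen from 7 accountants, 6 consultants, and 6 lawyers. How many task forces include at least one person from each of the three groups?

22785

Unrestricted: C(19,6) = 27132 ways to pick any 6 of the 19.
Selections missing a whole group: no accountants → C(12,6) = 924; no consultants → C(13,6) = 1716; no lawyers → C(13,6) = 1716.
Add back selections omitting two groups (i.e. drawn from a single group): C(7,6) + C(6,6) + C(6,6) = 9.
By inclusion–exclusion: 27132 − 4356 + 9 = 22785.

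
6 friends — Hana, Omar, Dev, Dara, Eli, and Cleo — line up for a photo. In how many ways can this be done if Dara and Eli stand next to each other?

Treat {Dara, Eli} as a single unit. There are 5 units to order, and the pair itself can be ordered 2 ways.
That gives 2 × 5! = 2 × 120 = 240.

240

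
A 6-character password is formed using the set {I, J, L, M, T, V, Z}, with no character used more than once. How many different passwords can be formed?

5040

This is a permutation of 6 out of 7: P(7,6) = 7!/1!.
7 × 6 × 5 × 4 × 3 × 2 = 5040.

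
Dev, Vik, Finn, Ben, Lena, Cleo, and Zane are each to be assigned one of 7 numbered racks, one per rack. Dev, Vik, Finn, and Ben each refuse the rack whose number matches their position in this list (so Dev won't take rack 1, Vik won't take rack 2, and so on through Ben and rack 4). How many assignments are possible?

2790

Let Aᵢ (for 1 ≤ i ≤ 4) be the placements that put person i in their forbidden rack. Any j of these fix j positions, leaving (7−j)! ways to fill the rest, and there are C(4,j) ways to pick which j.
By inclusion–exclusion, the number of valid placements is Σ_{j=0}^{4} (−1)^j C(4,j)·(7−j)!.
Computing: 5040 − 2880 + 720 − 96 + 6 = 2790.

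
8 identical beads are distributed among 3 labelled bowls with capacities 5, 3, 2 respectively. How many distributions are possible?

By stars and bars, unrestricted non-negative solutions to x_1+…+x_3 = 8 number C(8+2,2) = 45.
Subtract solutions that violate a single cap (substitute x_i' = x_i − (cap_i+1)): x_1 ≥ 6 gives C(4,2) = 6; x_2 ≥ 4 gives C(6,2) = 15; x_3 ≥ 3 gives C(7,2) = 21. Together 42.
Add back pairs where two caps are both exceeded: 0 + 0 + 3 = 3.
By inclusion–exclusion the count is 45 − 42 + 3 = 6.

6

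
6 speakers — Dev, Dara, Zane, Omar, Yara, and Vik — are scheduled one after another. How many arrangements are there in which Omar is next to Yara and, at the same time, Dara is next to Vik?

Treat {Omar,Yara} as one block (2 orders) and {Dara,Vik} as another (2 orders).
That leaves 4 units to arrange: 2 × 2 × 4! = 4 × 24 = 96.

96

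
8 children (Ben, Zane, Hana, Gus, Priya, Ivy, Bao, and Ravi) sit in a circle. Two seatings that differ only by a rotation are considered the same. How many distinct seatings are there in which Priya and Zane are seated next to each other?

1440

Treat {Priya, Zane} as one unit (2 internal orders) and seat the resulting 7 units around the table: (6)! circular arrangements.
So 2 × (6)! = 2 × 720 = 1440.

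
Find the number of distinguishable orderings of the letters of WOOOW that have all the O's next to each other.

Treat the 3 copies of O as a single block. The multiset to arrange is then {OOO, W, W}, 3 items in all.
That gives (3)!/(2!) = 3 arrangements.

3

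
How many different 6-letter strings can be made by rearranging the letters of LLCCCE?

60

The 6 letters of LLCCCE have repeats: C appearing 3 times and L appearing twice.
So there are 6! / (3!·2!) = 60 distinguishable arrangements.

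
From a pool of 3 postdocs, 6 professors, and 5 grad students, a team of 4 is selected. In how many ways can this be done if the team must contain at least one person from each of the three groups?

Unrestricted: C(14,4) = 1001 ways to pick any 4 of the 14.
Subtract selections that omit an entire group: no postdocs → C(11,4) = 330; no professors → C(8,4) = 70; no grad students → C(9,4) = 126.
Add back selections omitting two groups (i.e. drawn from a single group): C(3,4) + C(6,4) + C(5,4) = 20.
By inclusion–exclusion: 1001 − 526 + 20 = 495.

495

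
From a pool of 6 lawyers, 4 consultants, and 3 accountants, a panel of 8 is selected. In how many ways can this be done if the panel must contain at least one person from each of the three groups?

With no constraint there are C(13,8) = 1287 possible selections.
Selections missing a whole group: no lawyers → C(7,8) = 0; no consultants → C(9,8) = 9; no accountants → C(10,8) = 45.
Add back selections omitting two groups (i.e. drawn from a single group): C(6,8) + C(4,8) + C(3,8) = 0.
By inclusion–exclusion: 1287 − 54 + 0 = 1233.

1233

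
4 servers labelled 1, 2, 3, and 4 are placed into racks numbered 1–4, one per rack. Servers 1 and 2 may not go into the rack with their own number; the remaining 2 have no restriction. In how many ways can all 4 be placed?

Let Aᵢ (for i ∈ {1, 2}) be the placements that put server i in its forbidden rack. Any j of these fix j positions, leaving (4−j)! ways to fill the rest, and there are C(2,j) ways to pick which j.
By inclusion–exclusion, the number of valid placements is Σ_{j=0}^{2} (−1)^j C(2,j)·(4−j)!.
Computing: 24 − 12 + 2 = 14.

14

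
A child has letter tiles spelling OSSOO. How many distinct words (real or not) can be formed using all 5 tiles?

Letter multiplicities in OSSOO: O×3, S×2.
The number of distinct arrangements is 5!/(3!·2!) = 120/12 = 10.

10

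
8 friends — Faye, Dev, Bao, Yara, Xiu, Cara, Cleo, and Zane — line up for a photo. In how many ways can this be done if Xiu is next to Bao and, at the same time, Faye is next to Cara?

2880

Treat {Xiu,Bao} as one block (2 orders) and {Faye,Cara} as another (2 orders).
That leaves 6 units to arrange: 2 × 2 × 6! = 4 × 720 = 2880.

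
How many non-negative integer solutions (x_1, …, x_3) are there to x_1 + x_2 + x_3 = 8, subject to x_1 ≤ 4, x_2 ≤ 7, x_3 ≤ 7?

By stars and bars, unrestricted non-negative solutions to x_1+…+x_3 = 8 number C(8+2,2) = 45.
Subtract solutions that violate a single cap (substitute x_i' = x_i − (cap_i+1)): x_1 ≥ 5 gives C(5,2) = 10; x_2 ≥ 8 gives C(2,2) = 1; x_3 ≥ 8 gives C(2,2) = 1. Together 12.
No two caps can be exceeded simultaneously, so the pair terms are all 0.
By inclusion–exclusion the count is 45 − 12 + 0 = 33.

33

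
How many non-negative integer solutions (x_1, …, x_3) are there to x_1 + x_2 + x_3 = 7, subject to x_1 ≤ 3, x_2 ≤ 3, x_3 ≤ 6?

15

Ignoring the caps, the number of non-negative solutions to x_1+…+x_3 = 7 is C(9,2) = 36.
Subtract solutions that violate a single cap (substitute x_i' = x_i − (cap_i+1)): x_1 ≥ 4 gives C(5,2) = 10; x_2 ≥ 4 gives C(5,2) = 10; x_3 ≥ 7 gives C(2,2) = 1. Together 21.
No two caps can be exceeded simultaneously, so the pair terms are all 0.
By inclusion–exclusion the count is 36 − 21 + 0 = 15.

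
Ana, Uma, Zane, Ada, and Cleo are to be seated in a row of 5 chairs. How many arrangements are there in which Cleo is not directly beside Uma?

72

Of the 5! = 120 arrangements, those with Cleo and Uma adjacent number 2 × 4! = 48 (treat the pair as a block with 2 internal orders).
So 120 − 48 = 72 arrangements keep them apart.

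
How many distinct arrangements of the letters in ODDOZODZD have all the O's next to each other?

Treat the 3 copies of O as a single block. The multiset to arrange is then {OOO, D, D, D, D, Z, Z}, 7 items in all.
That gives (7)!/(4!·2!) = 105 arrangements.

105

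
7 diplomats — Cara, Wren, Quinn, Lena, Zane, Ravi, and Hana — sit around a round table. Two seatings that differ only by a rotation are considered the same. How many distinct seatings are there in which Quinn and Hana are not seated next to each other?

480

Without the restriction there are (6)! = 720 seatings.
Seatings with Quinn beside Hana: treat them as a block with 2 internal orders, giving 2 × (5)! = 240.
Subtracting, 720 − 240 = 480.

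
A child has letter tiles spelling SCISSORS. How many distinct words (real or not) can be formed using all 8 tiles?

1680

The 8 letters of SCISSORS have repeats: S appearing 4 times.
So there are 8! / (4!) = 1680 distinguishable arrangements.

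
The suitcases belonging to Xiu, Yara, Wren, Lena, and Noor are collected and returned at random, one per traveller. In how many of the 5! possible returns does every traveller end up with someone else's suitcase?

Let Aᵢ be the assignments in which traveller i gets their own suitcase. We want the size of the complement of A₁∪…∪A_5.
By inclusion–exclusion this is Σ_{j=0}^{5} (−1)^j C(5,j)·(5−j)!.
Computing: 120 − 120 + 60 − 20 + 5 − 1 = 44.

44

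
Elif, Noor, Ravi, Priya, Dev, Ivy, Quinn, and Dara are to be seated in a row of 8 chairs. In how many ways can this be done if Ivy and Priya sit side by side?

Treat {Ivy, Priya} as a single unit. There are 7 units to order, and the pair itself can be ordered 2 ways.
So the count is 2·(7)! = 10080.

10080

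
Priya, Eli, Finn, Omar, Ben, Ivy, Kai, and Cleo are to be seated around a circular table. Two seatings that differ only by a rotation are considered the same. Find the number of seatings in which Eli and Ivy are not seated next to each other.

3600

All circular seatings of 8 people number (7)! = 5040.
Those with Eli next to Ivy: fuse the pair into one unit and seat 7 units around a circle — 2·(6)! = 1440.
Subtracting, 5040 − 1440 = 3600.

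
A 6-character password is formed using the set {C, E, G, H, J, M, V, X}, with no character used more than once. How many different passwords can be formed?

20160

With no repetition, fill the 6 characters in order: 8 choices, then 7, down to 3.
That product is 8 × 7 × 6 × 5 × 4 × 3 = 20160.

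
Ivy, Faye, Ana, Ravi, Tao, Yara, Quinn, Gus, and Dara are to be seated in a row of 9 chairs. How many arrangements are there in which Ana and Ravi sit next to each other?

Place the 7 others and the Ana-Ravi pair as 8 objects in a line; the pair has 2 internal arrangements.
That gives 2 × 8! = 2 × 40320 = 80640.

80640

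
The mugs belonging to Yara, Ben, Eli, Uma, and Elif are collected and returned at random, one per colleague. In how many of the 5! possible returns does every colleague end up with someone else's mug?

44

This is the derangement count D_5: permutations of 5 items with no fixed point.
By inclusion–exclusion this is Σ_{j=0}^{5} (−1)^j C(5,j)·(5−j)!.
Computing: 120 − 120 + 60 − 20 + 5 − 1 = 44.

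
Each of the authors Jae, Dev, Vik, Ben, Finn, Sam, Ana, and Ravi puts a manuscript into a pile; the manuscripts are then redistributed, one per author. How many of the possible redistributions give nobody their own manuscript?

14833

Count assignments avoiding every fixed point. For any j of the 8 authors fixed to their own manuscript, the other 8−j can be arranged in (8−j)! ways.
By inclusion–exclusion this is Σ_{j=0}^{8} (−1)^j C(8,j)·(8−j)!.
Computing: 40320 − 40320 + 20160 − 6720 + 1680 − 336 + 56 − 8 + 1 = 14833.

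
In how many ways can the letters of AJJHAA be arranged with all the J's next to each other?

20

Treat the 2 copies of J as a single block. The multiset to arrange is then {JJ, A, A, A, H}, 5 items in all.
That gives (5)!/(3!) = 20 arrangements.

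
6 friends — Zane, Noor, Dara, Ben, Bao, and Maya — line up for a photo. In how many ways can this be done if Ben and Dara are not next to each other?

There are 6! = 720 arrangements in all. If Ben and Dara are adjacent, merging them into one block gives 2·(5)! = 240 arrangements.
Complementary counting: 720 − 240 = 480.

480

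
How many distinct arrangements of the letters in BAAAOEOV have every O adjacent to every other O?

840

Treat the 2 copies of O as a single block. The multiset to arrange is then {OO, A, A, A, B, E, V}, 7 items in all.
That gives (7)!/(3!) = 840 arrangements.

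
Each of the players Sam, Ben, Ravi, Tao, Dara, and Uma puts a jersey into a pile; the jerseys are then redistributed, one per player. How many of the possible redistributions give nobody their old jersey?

265

Let Aᵢ be the assignments in which player i gets their old jersey. We want the size of the complement of A₁∪…∪A_6.
By inclusion–exclusion this is Σ_{j=0}^{6} (−1)^j C(6,j)·(6−j)!.
Computing: 720 − 720 + 360 − 120 + 30 − 6 + 1 = 265.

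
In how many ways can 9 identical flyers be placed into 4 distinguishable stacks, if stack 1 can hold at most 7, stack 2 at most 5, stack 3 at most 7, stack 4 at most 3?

By stars and bars, unrestricted non-negative solutions to x_1+…+x_4 = 9 number C(9+3,3) = 220.
Subtract solutions that violate a single cap (substitute x_i' = x_i − (cap_i+1)): x_1 ≥ 8 gives C(4,3) = 4; x_2 ≥ 6 gives C(6,3) = 20; x_3 ≥ 8 gives C(4,3) = 4; x_4 ≥ 4 gives C(8,3) = 56. Together 84.
No two caps can be exceeded simultaneously, so the pair terms are all 0.
By inclusion–exclusion the count is 220 − 84 + 0 = 136.

136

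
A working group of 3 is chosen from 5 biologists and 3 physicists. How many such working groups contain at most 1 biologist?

Split by how many biologists are chosen (0 through 1).
Sum: C(5,0)·C(3,3) + C(5,1)·C(3,2) = 1 + 15 = 16.

16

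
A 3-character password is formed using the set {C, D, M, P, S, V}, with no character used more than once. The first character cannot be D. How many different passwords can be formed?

100

The first character has 6−1 = 5 choices (anything except D).
The remaining 2 characters are filled from the other 5 symbols without repetition: 5 × 4 = 20.
Total: 5 × 20 = 100.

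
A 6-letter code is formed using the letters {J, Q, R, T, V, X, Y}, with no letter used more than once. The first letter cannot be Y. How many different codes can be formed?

4320

The first letter has 7−1 = 6 choices (anything except Y).
The remaining 5 letters are filled from the other 6 symbols without repetition: 6 × 5 × 4 × 3 × 2 = 720.
Total: 6 × 720 = 4320.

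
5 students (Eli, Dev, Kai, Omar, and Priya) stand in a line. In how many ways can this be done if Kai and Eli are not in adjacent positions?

72

Of the 5! = 120 arrangements, those with Kai and Eli adjacent number 2 × 4! = 48 (treat the pair as a block with 2 internal orders).
Complementary counting: 120 − 48 = 72.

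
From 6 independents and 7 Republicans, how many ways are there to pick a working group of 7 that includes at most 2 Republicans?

133

Split by how many Republicans are chosen (0 through 2).
Sum: C(7,0)·C(6,7) + C(7,1)·C(6,6) + C(7,2)·C(6,5) = 0 + 7 + 126 = 133.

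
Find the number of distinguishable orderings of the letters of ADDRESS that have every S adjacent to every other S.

Treat the 2 copies of S as a single block. The multiset to arrange is then {SS, A, D, D, E, R}, 6 items in all.
That gives (6)!/(2!) = 360 arrangements.

360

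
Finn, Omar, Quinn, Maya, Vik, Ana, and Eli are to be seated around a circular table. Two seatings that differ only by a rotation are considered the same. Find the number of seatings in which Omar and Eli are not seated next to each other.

480

All circular seatings of 7 people number (6)! = 720.
Those with Omar next to Eli: fuse the pair into one unit and seat 6 units around a circle — 2·(5)! = 240.
Subtracting, 720 − 240 = 480.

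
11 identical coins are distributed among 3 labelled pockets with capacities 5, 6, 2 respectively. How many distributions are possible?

6

Without the upper bounds there are C(13,2) = 78 ways to split 11 among 3 pockets.
Subtract solutions that violate a single cap (substitute x_i' = x_i − (cap_i+1)): x_1 ≥ 6 gives C(7,2) = 21; x_2 ≥ 7 gives C(6,2) = 15; x_3 ≥ 3 gives C(10,2) = 45. Together 81.
Add back pairs where two caps are both exceeded: 0 + 6 + 3 = 9.
By inclusion–exclusion the count is 78 − 81 + 9 = 6.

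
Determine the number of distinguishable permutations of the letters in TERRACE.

1260

The 7 letters of TERRACE have repeats: E appearing twice and R appearing twice.
Dividing 7! = 5040 by 2!·2! = 4 for the repeated letters gives 1260.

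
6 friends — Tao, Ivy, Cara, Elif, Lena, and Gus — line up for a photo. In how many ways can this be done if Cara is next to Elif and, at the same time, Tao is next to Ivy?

96

Treat {Cara,Elif} as one block (2 orders) and {Tao,Ivy} as another (2 orders).
That leaves 4 units to arrange: 2 × 2 × 4! = 4 × 24 = 96.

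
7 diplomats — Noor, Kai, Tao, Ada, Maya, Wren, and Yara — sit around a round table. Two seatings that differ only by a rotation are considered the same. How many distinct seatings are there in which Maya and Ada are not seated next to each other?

Without the restriction there are (6)! = 720 seatings.
Seatings with Maya beside Ada: treat them as a block with 2 internal orders, giving 2 × (5)! = 240.
Subtracting, 720 − 240 = 480.

480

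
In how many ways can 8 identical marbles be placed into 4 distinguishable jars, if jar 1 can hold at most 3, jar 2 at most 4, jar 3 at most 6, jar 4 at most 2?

Without the upper bounds there are C(11,3) = 165 ways to split 8 among 4 jars.
Subtract solutions that violate a single cap (substitute x_i' = x_i − (cap_i+1)): x_1 ≥ 4 gives C(7,3) = 35; x_2 ≥ 5 gives C(6,3) = 20; x_3 ≥ 7 gives C(4,3) = 4; x_4 ≥ 3 gives C(8,3) = 56. Together 115.
Add back pairs where two caps are both exceeded: 0 + 0 + 4 + 0 + 1 + 0 = 5.
By inclusion–exclusion the count is 165 − 115 + 5 = 55.

55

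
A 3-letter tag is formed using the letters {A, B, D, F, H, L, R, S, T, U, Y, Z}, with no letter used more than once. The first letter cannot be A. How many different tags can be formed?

The first letter has 12−1 = 11 choices (anything except A).
The remaining 2 letters are filled from the other 11 symbols without repetition: 11 × 10 = 110.
Total: 11 × 110 = 1210.

1210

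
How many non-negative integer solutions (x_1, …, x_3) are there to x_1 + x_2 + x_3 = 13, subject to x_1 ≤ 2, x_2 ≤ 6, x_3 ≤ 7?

Ignoring the caps, the number of non-negative solutions to x_1+…+x_3 = 13 is C(15,2) = 105.
Subtract solutions that violate a single cap (substitute x_i' = x_i − (cap_i+1)): x_1 ≥ 3 gives C(12,2) = 66; x_2 ≥ 7 gives C(8,2) = 28; x_3 ≥ 8 gives C(7,2) = 21. Together 115.
Add back pairs where two caps are both exceeded: 10 + 6 + 0 = 16.
By inclusion–exclusion the count is 105 − 115 + 16 = 6.

6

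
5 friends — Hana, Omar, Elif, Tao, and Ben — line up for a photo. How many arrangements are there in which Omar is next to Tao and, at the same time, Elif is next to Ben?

24

Treat {Omar,Tao} as one block (2 orders) and {Elif,Ben} as another (2 orders).
That leaves 3 units to arrange: 2 × 2 × 3! = 4 × 6 = 24.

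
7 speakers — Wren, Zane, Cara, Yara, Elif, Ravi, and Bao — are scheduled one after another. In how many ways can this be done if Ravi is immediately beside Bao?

1440

Glue Ravi and Bao into one block (2 internal orders), leaving 6 units to arrange in a row.
So the count is 2·(6)! = 1440.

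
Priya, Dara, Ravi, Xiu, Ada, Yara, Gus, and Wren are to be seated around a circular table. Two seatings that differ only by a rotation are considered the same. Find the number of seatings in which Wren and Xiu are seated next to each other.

Glue Wren and Xiu into a block (2 internal orders). Seating 7 units around a circle gives (6)! arrangements.
So 2 × (6)! = 2 × 720 = 1440.

1440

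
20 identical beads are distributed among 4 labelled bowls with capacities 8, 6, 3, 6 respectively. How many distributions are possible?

20

By stars and bars, unrestricted non-negative solutions to x_1+…+x_4 = 20 number C(20+3,3) = 1771.
Subtract solutions that violate a single cap (substitute x_i' = x_i − (cap_i+1)): x_1 ≥ 9 gives C(14,3) = 364; x_2 ≥ 7 gives C(16,3) = 560; x_3 ≥ 4 gives C(19,3) = 969; x_4 ≥ 7 gives C(16,3) = 560. Together 2453.
Add back pairs where two caps are both exceeded: 35 + 120 + 35 + 220 + 84 + 220 = 714.
Subtract triples: 1 + 0 + 1 + 10 = 12.
By inclusion–exclusion the count is 1771 − 2453 + 714 − 12 = 20.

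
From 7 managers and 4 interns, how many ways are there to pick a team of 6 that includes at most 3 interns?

Split by how many interns are chosen (0 through 3).
Sum: C(4,0)·C(7,6) + C(4,1)·C(7,5) + C(4,2)·C(7,4) + C(4,3)·C(7,3) = 7 + 84 + 210 + 140 = 441.

441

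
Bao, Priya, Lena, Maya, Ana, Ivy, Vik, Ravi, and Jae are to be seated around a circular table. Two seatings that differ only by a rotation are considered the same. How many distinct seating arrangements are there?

Seat Bao anywhere (absorbing the rotational symmetry), then permute the other 8: (8)! = 40320.

40320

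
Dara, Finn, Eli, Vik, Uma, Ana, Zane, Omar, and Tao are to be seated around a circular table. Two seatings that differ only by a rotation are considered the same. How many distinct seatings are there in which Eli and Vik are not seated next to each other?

Without the restriction there are (8)! = 40320 seatings.
Seatings with Eli beside Vik: treat them as a block with 2 internal orders, giving 2 × (7)! = 10080.
Subtracting, 40320 − 10080 = 30240.

30240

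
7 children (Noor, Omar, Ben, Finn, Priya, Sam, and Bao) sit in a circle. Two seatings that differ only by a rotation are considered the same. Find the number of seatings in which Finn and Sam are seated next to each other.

Treat {Finn, Sam} as one unit (2 internal orders) and seat the resulting 6 units around the table: (5)! circular arrangements.
So 2 × (5)! = 2 × 120 = 240.

240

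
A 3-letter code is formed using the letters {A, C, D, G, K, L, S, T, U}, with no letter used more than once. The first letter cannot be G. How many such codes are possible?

The first letter has 9−1 = 8 choices (anything except G).
The remaining 2 letters are filled from the other 8 symbols without repetition: 8 × 7 = 56.
Total: 8 × 56 = 448.

448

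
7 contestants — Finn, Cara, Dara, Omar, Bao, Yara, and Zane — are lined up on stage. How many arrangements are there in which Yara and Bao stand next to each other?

1440

Place the 5 others and the Yara-Bao pair as 6 objects in a line; the pair has 2 internal arrangements.
That gives 2 × 6! = 2 × 720 = 1440.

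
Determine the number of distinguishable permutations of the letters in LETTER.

Letter multiplicities in LETTER: E×2, L×1, R×1, T×2.
Dividing 6! = 720 by 2!·2! = 4 for the repeated letters gives 180.

180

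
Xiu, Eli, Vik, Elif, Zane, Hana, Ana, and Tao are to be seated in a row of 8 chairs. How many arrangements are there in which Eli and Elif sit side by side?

10080

Glue Eli and Elif into one block (2 internal orders), leaving 7 units to arrange in a row.
So the count is 2·(7)! = 10080.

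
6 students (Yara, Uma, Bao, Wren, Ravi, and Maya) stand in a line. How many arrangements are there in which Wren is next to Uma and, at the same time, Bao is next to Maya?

96

Treat {Wren,Uma} as one block (2 orders) and {Bao,Maya} as another (2 orders).
That leaves 4 units to arrange: 2 × 2 × 4! = 4 × 24 = 96.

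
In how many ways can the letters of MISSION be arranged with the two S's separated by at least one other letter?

There are 7!/(2!·2!) = 1260 arrangements of MISSION in total.
Arrangements with the S's together: treat SS as one letter, giving (6)!/(2!) = 360.
Subtracting, 1260 − 360 = 900 arrangements keep the S's apart.

900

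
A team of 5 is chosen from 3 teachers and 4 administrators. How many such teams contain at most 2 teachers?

Split by how many teachers are chosen (0 through 2).
Sum: C(3,0)·C(4,5) + C(3,1)·C(4,4) + C(3,2)·C(4,3) = 0 + 3 + 12 = 15.

15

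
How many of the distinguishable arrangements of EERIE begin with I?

Fix I in the first position and arrange the remaining 4 letters.
Those 4 letters have E appearing 3 times, giving (4)!/(3!) = 4.

4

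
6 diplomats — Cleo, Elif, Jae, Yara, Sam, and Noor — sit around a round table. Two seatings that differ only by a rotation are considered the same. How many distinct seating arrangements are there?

Around a circle, 6 distinct people have 6!/6 = (5)! = 120 rotationally distinct seatings.

120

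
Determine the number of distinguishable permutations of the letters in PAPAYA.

60

PAPAYA has 6 letters with A appearing 3 times and P appearing twice.
So there are 6! / (3!·2!) = 60 distinguishable arrangements.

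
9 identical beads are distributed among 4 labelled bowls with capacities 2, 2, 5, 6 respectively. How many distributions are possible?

44

By stars and bars, unrestricted non-negative solutions to x_1+…+x_4 = 9 number C(9+3,3) = 220.
Subtract solutions that violate a single cap (substitute x_i' = x_i − (cap_i+1)): x_1 ≥ 3 gives C(9,3) = 84; x_2 ≥ 3 gives C(9,3) = 84; x_3 ≥ 6 gives C(6,3) = 20; x_4 ≥ 7 gives C(5,3) = 10. Together 198.
Add back pairs where two caps are both exceeded: 20 + 1 + 0 + 1 + 0 + 0 = 22.
By inclusion–exclusion the count is 220 − 198 + 22 = 44.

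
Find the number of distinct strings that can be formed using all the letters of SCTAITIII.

7560

The 9 letters of SCTAITIII have repeats: I appearing 4 times and T appearing twice.
So there are 9! / (4!·2!) = 7560 distinguishable arrangements.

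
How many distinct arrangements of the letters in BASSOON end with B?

Fix B in the last position and arrange the remaining 6 letters.
Those 6 letters have O appearing twice and S appearing twice, giving (6)!/(2!·2!) = 180.

180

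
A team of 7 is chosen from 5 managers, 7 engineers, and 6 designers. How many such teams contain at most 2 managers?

Split by how many managers are chosen (0 through 2).
Sum: C(5,0)·C(13,7) + C(5,1)·C(13,6) + C(5,2)·C(13,5) = 1716 + 8580 + 12870 = 23166.

23166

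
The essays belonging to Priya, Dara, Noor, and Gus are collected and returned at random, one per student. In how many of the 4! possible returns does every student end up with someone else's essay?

This is the derangement count D_4: permutations of 4 items with no fixed point.
By inclusion–exclusion this is Σ_{j=0}^{4} (−1)^j C(4,j)·(4−j)!.
Computing: 24 − 24 + 12 − 4 + 1 = 9.

9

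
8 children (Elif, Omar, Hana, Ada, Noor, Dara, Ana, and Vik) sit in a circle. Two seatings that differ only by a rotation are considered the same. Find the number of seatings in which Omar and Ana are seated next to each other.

1440

Glue Omar and Ana into a block (2 internal orders). Seating 7 units around a circle gives (6)! arrangements.
So 2 × (6)! = 2 × 720 = 1440.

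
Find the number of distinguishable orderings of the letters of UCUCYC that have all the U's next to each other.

20

Treat the 2 copies of U as a single block. The multiset to arrange is then {UU, C, C, C, Y}, 5 items in all.
That gives (5)!/(3!) = 20 arrangements.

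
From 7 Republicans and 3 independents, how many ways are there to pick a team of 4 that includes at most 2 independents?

203

Split by how many independents are chosen (0 through 2).
Sum: C(3,0)·C(7,4) + C(3,1)·C(7,3) + C(3,2)·C(7,2) = 35 + 105 + 63 = 203.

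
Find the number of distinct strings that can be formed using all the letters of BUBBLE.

120

BUBBLE has 6 letters with B appearing 3 times.
So there are 6! / (3!) = 120 distinguishable arrangements.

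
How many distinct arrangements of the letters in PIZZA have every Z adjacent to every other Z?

Treat the 2 copies of Z as a single block. The multiset to arrange is then {ZZ, A, I, P}, 4 items in all.
All 4 items are distinct, so there are (4)! = 24 arrangements.

24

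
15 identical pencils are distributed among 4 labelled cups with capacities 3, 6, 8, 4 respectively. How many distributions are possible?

Ignoring the caps, the number of non-negative solutions to x_1+…+x_4 = 15 is C(18,3) = 816.
Subtract solutions that violate a single cap (substitute x_i' = x_i − (cap_i+1)): x_1 ≥ 4 gives C(14,3) = 364; x_2 ≥ 7 gives C(11,3) = 165; x_3 ≥ 9 gives C(9,3) = 84; x_4 ≥ 5 gives C(13,3) = 286. Together 899.
Add back pairs where two caps are both exceeded: 35 + 10 + 84 + 0 + 20 + 4 = 153.
By inclusion–exclusion the count is 816 − 899 + 153 = 70.

70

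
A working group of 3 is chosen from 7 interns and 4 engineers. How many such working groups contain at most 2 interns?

130

Split by how many interns are chosen (0 through 2).
Sum: C(7,0)·C(4,3) + C(7,1)·C(4,2) + C(7,2)·C(4,1) = 4 + 42 + 84 = 130.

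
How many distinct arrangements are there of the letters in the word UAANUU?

Letter multiplicities in UAANUU: A×2, N×1, U×3.
So there are 6! / (3!·2!) = 60 distinguishable arrangements.

60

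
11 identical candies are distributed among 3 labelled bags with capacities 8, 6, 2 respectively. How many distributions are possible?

15

Without the upper bounds there are C(13,2) = 78 ways to split 11 among 3 bags.
Subtract solutions that violate a single cap (substitute x_i' = x_i − (cap_i+1)): x_1 ≥ 9 gives C(4,2) = 6; x_2 ≥ 7 gives C(6,2) = 15; x_3 ≥ 3 gives C(10,2) = 45. Together 66.
Add back pairs where two caps are both exceeded: 0 + 0 + 3 = 3.
By inclusion–exclusion the count is 78 − 66 + 3 = 15.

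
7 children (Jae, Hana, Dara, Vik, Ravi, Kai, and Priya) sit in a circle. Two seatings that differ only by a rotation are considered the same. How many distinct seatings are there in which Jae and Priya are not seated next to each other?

All circular seatings of 7 people number (6)! = 720.
Seatings with Jae beside Priya: treat them as a block with 2 internal orders, giving 2 × (5)! = 240.
Subtracting, 720 − 240 = 480.

480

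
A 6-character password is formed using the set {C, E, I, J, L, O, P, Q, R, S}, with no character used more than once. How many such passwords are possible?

This is a permutation of 6 out of 10: P(10,6) = 10!/4!.
10 × 9 × 8 × 7 × 6 × 5 = 151200.

151200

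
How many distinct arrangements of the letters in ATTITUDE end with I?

Fix I in the last position and arrange the remaining 7 letters.
Those 7 letters have T appearing 3 times, giving (7)!/(3!) = 840.

840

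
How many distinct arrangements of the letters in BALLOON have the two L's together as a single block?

360

Treat the 2 copies of L as a single block. The multiset to arrange is then {LL, A, B, N, O, O}, 6 items in all.
That gives (6)!/(2!) = 360 arrangements.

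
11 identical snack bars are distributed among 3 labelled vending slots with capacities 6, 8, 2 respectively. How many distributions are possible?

15

By stars and bars, unrestricted non-negative solutions to x_1+…+x_3 = 11 number C(11+2,2) = 78.
Subtract solutions that violate a single cap (substitute x_i' = x_i − (cap_i+1)): x_1 ≥ 7 gives C(6,2) = 15; x_2 ≥ 9 gives C(4,2) = 6; x_3 ≥ 3 gives C(10,2) = 45. Together 66.
Add back pairs where two caps are both exceeded: 0 + 3 + 0 = 3.
By inclusion–exclusion the count is 78 − 66 + 3 = 15.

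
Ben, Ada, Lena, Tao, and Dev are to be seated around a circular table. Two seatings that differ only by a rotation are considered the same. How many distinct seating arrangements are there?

24

Around a circle, 5 distinct people have 5!/5 = (4)! = 24 rotationally distinct seatings.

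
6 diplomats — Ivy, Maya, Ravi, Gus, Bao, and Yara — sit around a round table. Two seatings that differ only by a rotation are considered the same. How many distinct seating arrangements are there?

120

Seat Ivy anywhere (absorbing the rotational symmetry), then permute the other 5: (5)! = 120.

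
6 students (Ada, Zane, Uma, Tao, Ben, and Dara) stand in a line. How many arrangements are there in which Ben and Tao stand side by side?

240

Glue Ben and Tao into one block (2 internal orders), leaving 5 units to arrange in a row.
So the count is 2·(5)! = 240.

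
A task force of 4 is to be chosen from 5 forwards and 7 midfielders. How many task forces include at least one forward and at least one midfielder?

455

Total 4-person selections from all 12: C(12,4) = 495.
Selections missing a whole group: no forwards → C(7,4) = 35; no midfielders → C(5,4) = 5.
Both groups omitted at once is impossible, so 495 − 40 = 455.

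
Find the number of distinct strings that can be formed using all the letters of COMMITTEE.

45360

The 9 letters of COMMITTEE have repeats: E appearing twice, M appearing twice, and T appearing twice.
The number of distinct arrangements is 9!/(2!·2!·2!) = 362880/8 = 45360.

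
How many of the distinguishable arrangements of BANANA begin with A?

30

With the first slot taken by A, it remains to arrange the other 5 letters (BNANA).
Those 5 letters have A appearing twice and N appearing twice, giving (5)!/(2!·2!) = 30.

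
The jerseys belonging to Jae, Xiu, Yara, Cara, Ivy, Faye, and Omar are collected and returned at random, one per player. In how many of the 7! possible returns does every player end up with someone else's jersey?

1854

This is the derangement count D_7: permutations of 7 items with no fixed point.
By inclusion–exclusion this is Σ_{j=0}^{7} (−1)^j C(7,j)·(7−j)!.
Computing: 5040 − 5040 + 2520 − 840 + 210 − 42 + 7 − 1 = 1854.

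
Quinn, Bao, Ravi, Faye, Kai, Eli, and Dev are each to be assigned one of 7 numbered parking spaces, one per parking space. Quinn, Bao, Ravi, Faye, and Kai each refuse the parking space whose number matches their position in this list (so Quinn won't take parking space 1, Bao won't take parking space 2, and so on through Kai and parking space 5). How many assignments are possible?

2428

Let Aᵢ (for 1 ≤ i ≤ 5) be the placements that put person i in their forbidden parking space. Any j of these fix j positions, leaving (7−j)! ways to fill the rest, and there are C(5,j) ways to pick which j.
By inclusion–exclusion, the number of valid placements is Σ_{j=0}^{5} (−1)^j C(5,j)·(7−j)!.
Computing: 5040 − 3600 + 1200 − 240 + 30 − 2 = 2428.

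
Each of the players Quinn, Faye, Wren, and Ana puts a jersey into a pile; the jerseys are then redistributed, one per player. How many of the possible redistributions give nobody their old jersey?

Let Aᵢ be the assignments in which player i gets their old jersey. We want the size of the complement of A₁∪…∪A_4.
By inclusion–exclusion this is Σ_{j=0}^{4} (−1)^j C(4,j)·(4−j)!.
Computing: 24 − 24 + 12 − 4 + 1 = 9.

9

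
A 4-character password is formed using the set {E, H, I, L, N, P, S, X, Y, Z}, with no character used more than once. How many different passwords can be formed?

5040

Choose and order 4 of the 10 symbols: the first character has 10 options, the next 9, then 8, 7.
10 × 9 × 8 × 7 = 5040.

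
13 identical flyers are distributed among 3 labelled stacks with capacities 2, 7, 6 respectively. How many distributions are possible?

6

Ignoring the caps, the number of non-negative solutions to x_1+…+x_3 = 13 is C(15,2) = 105.
Subtract solutions that violate a single cap (substitute x_i' = x_i − (cap_i+1)): x_1 ≥ 3 gives C(12,2) = 66; x_2 ≥ 8 gives C(7,2) = 21; x_3 ≥ 7 gives C(8,2) = 28. Together 115.
Add back pairs where two caps are both exceeded: 6 + 10 + 0 = 16.
By inclusion–exclusion the count is 105 − 115 + 16 = 6.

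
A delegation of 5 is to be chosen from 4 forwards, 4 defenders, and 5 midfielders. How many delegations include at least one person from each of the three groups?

With no constraint there are C(13,5) = 1287 possible selections.
Subtract selections that omit an entire group: no forwards → C(9,5) = 126; no defenders → C(9,5) = 126; no midfielders → C(8,5) = 56.
Add back selections omitting two groups (i.e. drawn from a single group): C(4,5) + C(4,5) + C(5,5) = 1.
By inclusion–exclusion: 1287 − 308 + 1 = 980.

980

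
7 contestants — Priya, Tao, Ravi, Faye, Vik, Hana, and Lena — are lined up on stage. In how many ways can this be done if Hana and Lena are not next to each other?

There are 7! = 5040 arrangements in all. If Hana and Lena are adjacent, merging them into one block gives 2·(6)! = 1440 arrangements.
Complementary counting: 5040 − 1440 = 3600.

3600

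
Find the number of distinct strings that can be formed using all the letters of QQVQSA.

The 6 letters of QQVQSA have repeats: Q appearing 3 times.
The number of distinct arrangements is 6!/(3!) = 720/6 = 120.

120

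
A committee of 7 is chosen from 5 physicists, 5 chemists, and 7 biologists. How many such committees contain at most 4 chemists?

Split by how many chemists are chosen (0 through 4).
Sum: C(5,0)·C(12,7) + C(5,1)·C(12,6) + C(5,2)·C(12,5) + C(5,3)·C(12,4) + C(5,4)·C(12,3) = 792 + 4620 + 7920 + 4950 + 1100 = 19382.

19382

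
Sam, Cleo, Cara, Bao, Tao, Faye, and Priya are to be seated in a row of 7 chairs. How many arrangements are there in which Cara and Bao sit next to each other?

Treat {Cara, Bao} as a single unit. There are 6 units to order, and the pair itself can be ordered 2 ways.
That gives 2 × 6! = 2 × 720 = 1440.

1440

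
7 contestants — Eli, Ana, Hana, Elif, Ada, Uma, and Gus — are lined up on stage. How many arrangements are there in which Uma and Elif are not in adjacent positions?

Of the 7! = 5040 arrangements, those with Uma and Elif adjacent number 2 × 6! = 1440 (treat the pair as a block with 2 internal orders).
Complementary counting: 5040 − 1440 = 3600.

3600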